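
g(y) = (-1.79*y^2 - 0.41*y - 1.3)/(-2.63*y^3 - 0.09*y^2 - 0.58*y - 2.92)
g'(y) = (-3.58*y - 0.41)/(-2.63*y^3 - 0.09*y^2 - 0.58*y - 2.92) + (-1.79*y^2 - 0.41*y - 1.3)*(7.89*y^2 + 0.18*y + 0.58)/(-2.63*y^3 - 0.09*y^2 - 0.58*y - 2.92)^2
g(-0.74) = 1.34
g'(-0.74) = -5.85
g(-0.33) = 0.51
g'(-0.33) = -0.56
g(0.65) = 0.57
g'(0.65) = 0.11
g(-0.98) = -70.17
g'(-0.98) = -14932.04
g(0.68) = 0.58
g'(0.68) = 0.08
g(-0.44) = 0.60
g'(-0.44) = -0.97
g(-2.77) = -0.26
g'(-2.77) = -0.11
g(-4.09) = -0.17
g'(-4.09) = -0.04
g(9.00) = 0.08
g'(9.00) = -0.01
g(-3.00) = -0.23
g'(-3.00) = -0.09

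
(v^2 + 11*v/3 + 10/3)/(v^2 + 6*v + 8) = (v + 5/3)/(v + 4)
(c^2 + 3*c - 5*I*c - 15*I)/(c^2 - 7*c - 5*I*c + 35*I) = (c + 3)/(c - 7)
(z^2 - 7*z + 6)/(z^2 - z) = (z - 6)/z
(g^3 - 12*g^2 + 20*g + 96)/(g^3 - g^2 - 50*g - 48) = (g^2 - 4*g - 12)/(g^2 + 7*g + 6)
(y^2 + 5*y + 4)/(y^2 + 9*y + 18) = (y^2 + 5*y + 4)/(y^2 + 9*y + 18)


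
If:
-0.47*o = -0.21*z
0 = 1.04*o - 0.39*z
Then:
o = 0.00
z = 0.00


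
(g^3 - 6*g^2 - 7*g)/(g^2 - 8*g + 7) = g*(g + 1)/(g - 1)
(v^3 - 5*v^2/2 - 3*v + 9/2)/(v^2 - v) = v - 3/2 - 9/(2*v)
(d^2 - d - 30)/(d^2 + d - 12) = (d^2 - d - 30)/(d^2 + d - 12)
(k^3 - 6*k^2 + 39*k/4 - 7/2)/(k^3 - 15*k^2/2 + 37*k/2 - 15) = (4*k^2 - 16*k + 7)/(2*(2*k^2 - 11*k + 15))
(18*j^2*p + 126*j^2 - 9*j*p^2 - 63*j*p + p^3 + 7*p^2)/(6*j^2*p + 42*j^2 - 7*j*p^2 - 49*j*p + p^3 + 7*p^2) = (-3*j + p)/(-j + p)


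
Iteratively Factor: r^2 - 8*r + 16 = (r - 4)*(r - 4)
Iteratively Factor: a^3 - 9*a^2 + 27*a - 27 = (a - 3)*(a^2 - 6*a + 9) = (a - 3)^2*(a - 3)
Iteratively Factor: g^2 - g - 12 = (g - 4)*(g + 3)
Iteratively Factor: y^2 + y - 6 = (y + 3)*(y - 2)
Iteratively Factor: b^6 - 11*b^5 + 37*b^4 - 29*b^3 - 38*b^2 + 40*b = (b + 1)*(b^5 - 12*b^4 + 49*b^3 - 78*b^2 + 40*b) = (b - 4)*(b + 1)*(b^4 - 8*b^3 + 17*b^2 - 10*b) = (b - 4)*(b - 2)*(b + 1)*(b^3 - 6*b^2 + 5*b) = b*(b - 4)*(b - 2)*(b + 1)*(b^2 - 6*b + 5) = b*(b - 5)*(b - 4)*(b - 2)*(b + 1)*(b - 1)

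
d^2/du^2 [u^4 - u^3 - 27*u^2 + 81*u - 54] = 12*u^2 - 6*u - 54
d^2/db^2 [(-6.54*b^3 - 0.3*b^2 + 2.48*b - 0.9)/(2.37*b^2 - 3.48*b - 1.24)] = (1.13686837721616e-13*b^5 - 1.13686837721616e-13*b^4 - 173.932272*b^3 - 204.949548*b^2 + 27.93096*b - 49.414512)/(13.312053*b^6 - 58.640436*b^5 + 65.210076*b^4 + 19.217952*b^3 - 34.118352*b^2 - 16.052544*b - 1.906624)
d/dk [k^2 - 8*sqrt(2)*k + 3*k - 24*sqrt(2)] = 2*k - 8*sqrt(2) + 3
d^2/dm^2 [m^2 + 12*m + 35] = 2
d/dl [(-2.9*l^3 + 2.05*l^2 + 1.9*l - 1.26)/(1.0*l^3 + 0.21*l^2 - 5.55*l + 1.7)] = (-2.659*l^4 + 28.39*l^3 - 22.7865*l^2 + 7.4992*l - 3.763)/(1.0*l^6 + 0.42*l^5 - 11.0559*l^4 + 1.069*l^3 + 31.5165*l^2 - 18.87*l + 2.89)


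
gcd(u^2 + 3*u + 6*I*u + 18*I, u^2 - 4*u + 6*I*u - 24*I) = u + 6*I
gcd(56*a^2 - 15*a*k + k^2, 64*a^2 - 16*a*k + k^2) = 8*a - k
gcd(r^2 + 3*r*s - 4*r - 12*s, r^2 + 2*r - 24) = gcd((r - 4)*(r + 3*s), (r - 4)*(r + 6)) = r - 4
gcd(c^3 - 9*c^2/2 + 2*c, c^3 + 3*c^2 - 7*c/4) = c^2 - c/2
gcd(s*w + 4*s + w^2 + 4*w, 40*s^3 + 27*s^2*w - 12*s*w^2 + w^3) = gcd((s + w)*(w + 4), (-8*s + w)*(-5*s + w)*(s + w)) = s + w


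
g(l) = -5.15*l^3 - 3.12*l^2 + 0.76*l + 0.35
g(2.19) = -67.04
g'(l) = -15.45*l^2 - 6.24*l + 0.76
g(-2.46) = 56.27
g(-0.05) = 0.30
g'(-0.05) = 1.03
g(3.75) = -312.26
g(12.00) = -9339.01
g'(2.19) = -87.01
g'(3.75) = -239.91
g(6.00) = -1219.81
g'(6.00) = -592.88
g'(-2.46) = -77.39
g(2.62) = -111.70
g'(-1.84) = -40.07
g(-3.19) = 133.35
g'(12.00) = -2298.92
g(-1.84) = 20.47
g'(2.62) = -121.64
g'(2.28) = -93.78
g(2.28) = -75.18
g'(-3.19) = -136.56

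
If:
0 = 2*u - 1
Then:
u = 1/2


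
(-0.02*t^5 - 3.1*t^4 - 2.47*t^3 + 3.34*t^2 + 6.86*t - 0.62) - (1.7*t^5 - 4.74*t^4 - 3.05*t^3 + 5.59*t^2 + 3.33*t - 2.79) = -1.72*t^5 + 1.64*t^4 + 0.58*t^3 - 2.25*t^2 + 3.53*t + 2.17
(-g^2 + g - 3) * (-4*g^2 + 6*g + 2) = 4*g^4 - 10*g^3 + 16*g^2 - 16*g - 6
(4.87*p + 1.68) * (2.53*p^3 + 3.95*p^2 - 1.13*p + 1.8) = 12.3211*p^4 + 23.4869*p^3 + 1.1329*p^2 + 6.8676*p + 3.024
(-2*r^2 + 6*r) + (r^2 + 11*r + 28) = -r^2 + 17*r + 28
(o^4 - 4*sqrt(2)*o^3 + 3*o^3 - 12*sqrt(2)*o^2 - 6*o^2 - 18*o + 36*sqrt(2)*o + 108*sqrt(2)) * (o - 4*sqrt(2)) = o^5 - 8*sqrt(2)*o^4 + 3*o^4 - 24*sqrt(2)*o^3 + 26*o^3 + 78*o^2 + 60*sqrt(2)*o^2 - 288*o + 180*sqrt(2)*o - 864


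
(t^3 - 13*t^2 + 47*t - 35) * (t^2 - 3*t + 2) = t^5 - 16*t^4 + 88*t^3 - 202*t^2 + 199*t - 70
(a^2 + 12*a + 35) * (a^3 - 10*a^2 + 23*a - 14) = a^5 + 2*a^4 - 62*a^3 - 88*a^2 + 637*a - 490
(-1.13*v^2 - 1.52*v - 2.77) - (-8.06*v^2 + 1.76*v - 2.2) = 6.93*v^2 - 3.28*v - 0.57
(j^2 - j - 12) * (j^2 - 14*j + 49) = j^4 - 15*j^3 + 51*j^2 + 119*j - 588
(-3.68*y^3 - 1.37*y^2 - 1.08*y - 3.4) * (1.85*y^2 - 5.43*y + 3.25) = -6.808*y^5 + 17.4479*y^4 - 6.5189*y^3 - 4.8781*y^2 + 14.952*y - 11.05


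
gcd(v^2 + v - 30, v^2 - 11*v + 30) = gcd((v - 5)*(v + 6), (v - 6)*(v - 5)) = v - 5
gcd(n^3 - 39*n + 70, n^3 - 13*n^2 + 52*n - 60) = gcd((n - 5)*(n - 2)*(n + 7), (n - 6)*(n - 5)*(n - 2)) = n^2 - 7*n + 10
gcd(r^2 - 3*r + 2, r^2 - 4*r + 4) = r - 2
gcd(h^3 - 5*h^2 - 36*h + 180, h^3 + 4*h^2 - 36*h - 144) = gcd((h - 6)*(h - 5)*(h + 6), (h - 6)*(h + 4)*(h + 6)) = h^2 - 36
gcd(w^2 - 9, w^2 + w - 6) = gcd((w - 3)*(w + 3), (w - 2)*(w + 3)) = w + 3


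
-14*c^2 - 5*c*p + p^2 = (-7*c + p)*(2*c + p)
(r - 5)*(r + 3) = r^2 - 2*r - 15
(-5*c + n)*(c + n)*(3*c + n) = -15*c^3 - 17*c^2*n - c*n^2 + n^3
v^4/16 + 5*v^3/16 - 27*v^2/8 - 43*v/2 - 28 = (v/4 + 1/2)*(v/4 + 1)*(v - 8)*(v + 7)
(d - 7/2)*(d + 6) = d^2 + 5*d/2 - 21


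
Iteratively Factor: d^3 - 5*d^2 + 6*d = (d - 2)*(d^2 - 3*d) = (d - 3)*(d - 2)*(d)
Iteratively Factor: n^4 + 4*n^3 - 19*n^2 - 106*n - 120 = (n + 3)*(n^3 + n^2 - 22*n - 40) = (n + 2)*(n + 3)*(n^2 - n - 20) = (n + 2)*(n + 3)*(n + 4)*(n - 5)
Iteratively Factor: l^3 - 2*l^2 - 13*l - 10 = (l + 1)*(l^2 - 3*l - 10) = (l + 1)*(l + 2)*(l - 5)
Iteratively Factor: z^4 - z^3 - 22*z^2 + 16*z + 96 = (z + 4)*(z^3 - 5*z^2 - 2*z + 24) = (z - 4)*(z + 4)*(z^2 - z - 6) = (z - 4)*(z - 3)*(z + 4)*(z + 2)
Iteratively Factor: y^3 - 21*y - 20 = (y + 4)*(y^2 - 4*y - 5) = (y + 1)*(y + 4)*(y - 5)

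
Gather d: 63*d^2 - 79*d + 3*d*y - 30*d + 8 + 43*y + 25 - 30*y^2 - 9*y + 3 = 63*d^2 + d*(3*y - 109) - 30*y^2 + 34*y + 36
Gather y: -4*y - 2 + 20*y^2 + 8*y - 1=20*y^2 + 4*y - 3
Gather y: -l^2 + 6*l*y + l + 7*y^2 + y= -l^2 + l + 7*y^2 + y*(6*l + 1)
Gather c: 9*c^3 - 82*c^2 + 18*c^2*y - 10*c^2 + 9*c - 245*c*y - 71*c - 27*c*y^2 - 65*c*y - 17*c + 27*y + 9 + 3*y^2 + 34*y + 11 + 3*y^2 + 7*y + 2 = 9*c^3 + c^2*(18*y - 92) + c*(-27*y^2 - 310*y - 79) + 6*y^2 + 68*y + 22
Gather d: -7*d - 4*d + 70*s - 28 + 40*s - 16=-11*d + 110*s - 44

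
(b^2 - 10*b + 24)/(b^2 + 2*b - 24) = (b - 6)/(b + 6)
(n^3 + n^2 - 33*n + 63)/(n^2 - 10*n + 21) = (n^2 + 4*n - 21)/(n - 7)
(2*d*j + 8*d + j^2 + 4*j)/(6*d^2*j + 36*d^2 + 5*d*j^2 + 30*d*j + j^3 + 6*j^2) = (j + 4)/(3*d*j + 18*d + j^2 + 6*j)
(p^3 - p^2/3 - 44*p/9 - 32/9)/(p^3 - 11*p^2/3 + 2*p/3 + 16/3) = (p + 4/3)/(p - 2)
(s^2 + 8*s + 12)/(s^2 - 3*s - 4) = (s^2 + 8*s + 12)/(s^2 - 3*s - 4)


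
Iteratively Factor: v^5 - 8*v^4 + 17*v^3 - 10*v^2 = (v)*(v^4 - 8*v^3 + 17*v^2 - 10*v) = v*(v - 1)*(v^3 - 7*v^2 + 10*v) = v*(v - 2)*(v - 1)*(v^2 - 5*v) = v^2*(v - 2)*(v - 1)*(v - 5)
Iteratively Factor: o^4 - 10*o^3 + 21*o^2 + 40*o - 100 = (o - 5)*(o^3 - 5*o^2 - 4*o + 20) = (o - 5)*(o - 2)*(o^2 - 3*o - 10) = (o - 5)^2*(o - 2)*(o + 2)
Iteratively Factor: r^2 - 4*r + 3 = (r - 1)*(r - 3)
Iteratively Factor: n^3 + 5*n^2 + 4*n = (n + 1)*(n^2 + 4*n) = (n + 1)*(n + 4)*(n)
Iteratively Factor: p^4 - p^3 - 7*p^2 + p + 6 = (p - 3)*(p^3 + 2*p^2 - p - 2) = (p - 3)*(p - 1)*(p^2 + 3*p + 2) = (p - 3)*(p - 1)*(p + 2)*(p + 1)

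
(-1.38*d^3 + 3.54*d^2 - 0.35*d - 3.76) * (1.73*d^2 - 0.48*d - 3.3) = -2.3874*d^5 + 6.7866*d^4 + 2.2493*d^3 - 18.0188*d^2 + 2.9598*d + 12.408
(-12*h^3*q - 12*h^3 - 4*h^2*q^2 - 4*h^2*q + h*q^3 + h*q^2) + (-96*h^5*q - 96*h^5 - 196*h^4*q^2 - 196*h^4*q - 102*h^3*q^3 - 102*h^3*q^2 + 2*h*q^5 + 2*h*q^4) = -96*h^5*q - 96*h^5 - 196*h^4*q^2 - 196*h^4*q - 102*h^3*q^3 - 102*h^3*q^2 - 12*h^3*q - 12*h^3 - 4*h^2*q^2 - 4*h^2*q + 2*h*q^5 + 2*h*q^4 + h*q^3 + h*q^2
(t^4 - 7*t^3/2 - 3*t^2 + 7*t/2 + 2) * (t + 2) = t^5 - 3*t^4/2 - 10*t^3 - 5*t^2/2 + 9*t + 4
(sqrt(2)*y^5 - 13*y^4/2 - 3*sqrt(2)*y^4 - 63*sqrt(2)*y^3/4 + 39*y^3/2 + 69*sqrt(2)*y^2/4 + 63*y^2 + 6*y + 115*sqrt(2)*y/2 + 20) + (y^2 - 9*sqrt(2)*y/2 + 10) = sqrt(2)*y^5 - 13*y^4/2 - 3*sqrt(2)*y^4 - 63*sqrt(2)*y^3/4 + 39*y^3/2 + 69*sqrt(2)*y^2/4 + 64*y^2 + 6*y + 53*sqrt(2)*y + 30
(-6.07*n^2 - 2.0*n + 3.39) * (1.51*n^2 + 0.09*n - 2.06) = -9.1657*n^4 - 3.5663*n^3 + 17.4431*n^2 + 4.4251*n - 6.9834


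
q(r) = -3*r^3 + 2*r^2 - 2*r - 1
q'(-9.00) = -767.00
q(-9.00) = 2366.00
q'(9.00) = -695.00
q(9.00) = -2044.00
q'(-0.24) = -3.48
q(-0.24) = -0.36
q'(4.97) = -204.43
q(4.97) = -329.83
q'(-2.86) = -87.06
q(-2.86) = 91.26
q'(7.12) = -429.77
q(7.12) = -996.68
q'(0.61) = -2.91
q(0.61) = -2.16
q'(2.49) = -47.84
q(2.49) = -39.89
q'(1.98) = -29.36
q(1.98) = -20.41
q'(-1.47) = -27.33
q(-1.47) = 15.79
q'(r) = -9*r^2 + 4*r - 2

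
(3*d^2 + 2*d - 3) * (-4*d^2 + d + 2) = -12*d^4 - 5*d^3 + 20*d^2 + d - 6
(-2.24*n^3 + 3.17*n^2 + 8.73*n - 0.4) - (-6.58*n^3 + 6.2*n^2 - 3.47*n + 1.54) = 4.34*n^3 - 3.03*n^2 + 12.2*n - 1.94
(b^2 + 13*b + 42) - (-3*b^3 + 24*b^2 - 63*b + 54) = 3*b^3 - 23*b^2 + 76*b - 12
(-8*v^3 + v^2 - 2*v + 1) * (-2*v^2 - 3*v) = 16*v^5 + 22*v^4 + v^3 + 4*v^2 - 3*v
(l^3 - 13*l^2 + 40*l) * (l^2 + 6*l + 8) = l^5 - 7*l^4 - 30*l^3 + 136*l^2 + 320*l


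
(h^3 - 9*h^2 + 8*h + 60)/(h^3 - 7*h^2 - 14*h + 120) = (h + 2)/(h + 4)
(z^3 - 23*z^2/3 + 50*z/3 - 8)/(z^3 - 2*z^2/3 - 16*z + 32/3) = (z - 3)/(z + 4)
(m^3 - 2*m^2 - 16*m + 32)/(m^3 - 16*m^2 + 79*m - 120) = (m^3 - 2*m^2 - 16*m + 32)/(m^3 - 16*m^2 + 79*m - 120)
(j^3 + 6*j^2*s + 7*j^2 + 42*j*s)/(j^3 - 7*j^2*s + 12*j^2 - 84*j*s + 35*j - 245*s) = j*(-j - 6*s)/(-j^2 + 7*j*s - 5*j + 35*s)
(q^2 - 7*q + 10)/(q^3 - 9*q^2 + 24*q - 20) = 1/(q - 2)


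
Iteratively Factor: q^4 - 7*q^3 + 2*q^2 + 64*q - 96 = (q - 2)*(q^3 - 5*q^2 - 8*q + 48) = (q - 4)*(q - 2)*(q^2 - q - 12) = (q - 4)*(q - 2)*(q + 3)*(q - 4)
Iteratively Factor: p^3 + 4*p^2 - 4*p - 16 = (p + 4)*(p^2 - 4) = (p + 2)*(p + 4)*(p - 2)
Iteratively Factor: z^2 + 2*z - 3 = (z + 3)*(z - 1)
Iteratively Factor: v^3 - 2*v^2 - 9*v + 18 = (v - 2)*(v^2 - 9) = (v - 2)*(v + 3)*(v - 3)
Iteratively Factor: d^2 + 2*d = (d)*(d + 2)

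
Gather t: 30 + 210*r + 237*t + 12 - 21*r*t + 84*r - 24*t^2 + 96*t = 294*r - 24*t^2 + t*(333 - 21*r) + 42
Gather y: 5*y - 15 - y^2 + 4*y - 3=-y^2 + 9*y - 18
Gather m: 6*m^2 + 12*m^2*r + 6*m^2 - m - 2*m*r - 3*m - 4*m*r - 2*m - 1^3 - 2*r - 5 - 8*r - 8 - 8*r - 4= m^2*(12*r + 12) + m*(-6*r - 6) - 18*r - 18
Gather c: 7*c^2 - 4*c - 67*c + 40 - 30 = 7*c^2 - 71*c + 10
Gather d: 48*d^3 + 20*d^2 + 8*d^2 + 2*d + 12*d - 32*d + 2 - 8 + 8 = 48*d^3 + 28*d^2 - 18*d + 2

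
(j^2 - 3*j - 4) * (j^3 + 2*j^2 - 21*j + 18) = j^5 - j^4 - 31*j^3 + 73*j^2 + 30*j - 72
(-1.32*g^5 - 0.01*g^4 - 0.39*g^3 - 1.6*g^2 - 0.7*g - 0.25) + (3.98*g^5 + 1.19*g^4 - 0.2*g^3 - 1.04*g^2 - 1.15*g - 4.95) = 2.66*g^5 + 1.18*g^4 - 0.59*g^3 - 2.64*g^2 - 1.85*g - 5.2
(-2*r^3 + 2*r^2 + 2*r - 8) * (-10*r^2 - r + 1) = 20*r^5 - 18*r^4 - 24*r^3 + 80*r^2 + 10*r - 8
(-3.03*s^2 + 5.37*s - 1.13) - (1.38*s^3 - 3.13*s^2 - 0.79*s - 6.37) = -1.38*s^3 + 0.1*s^2 + 6.16*s + 5.24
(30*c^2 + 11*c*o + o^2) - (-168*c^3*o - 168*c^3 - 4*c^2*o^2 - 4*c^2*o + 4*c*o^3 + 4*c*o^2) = 168*c^3*o + 168*c^3 + 4*c^2*o^2 + 4*c^2*o + 30*c^2 - 4*c*o^3 - 4*c*o^2 + 11*c*o + o^2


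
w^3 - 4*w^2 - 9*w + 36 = (w - 4)*(w - 3)*(w + 3)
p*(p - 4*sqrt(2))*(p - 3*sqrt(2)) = p^3 - 7*sqrt(2)*p^2 + 24*p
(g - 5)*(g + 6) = g^2 + g - 30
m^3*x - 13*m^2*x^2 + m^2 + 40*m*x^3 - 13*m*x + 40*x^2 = (m - 8*x)*(m - 5*x)*(m*x + 1)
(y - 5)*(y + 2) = y^2 - 3*y - 10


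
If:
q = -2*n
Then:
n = -q/2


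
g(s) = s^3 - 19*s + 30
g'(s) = 3*s^2 - 19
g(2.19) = -1.11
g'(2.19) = -4.61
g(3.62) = 8.66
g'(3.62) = 20.31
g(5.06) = 63.41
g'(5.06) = 57.81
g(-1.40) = 53.86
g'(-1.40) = -13.12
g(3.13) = 1.19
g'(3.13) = 10.39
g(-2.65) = 61.74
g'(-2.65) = 2.07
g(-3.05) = 59.58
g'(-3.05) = 8.91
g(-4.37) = 29.58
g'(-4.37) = 38.29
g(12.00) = 1530.00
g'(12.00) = 413.00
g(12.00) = 1530.00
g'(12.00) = 413.00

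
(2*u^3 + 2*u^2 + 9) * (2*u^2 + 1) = 4*u^5 + 4*u^4 + 2*u^3 + 20*u^2 + 9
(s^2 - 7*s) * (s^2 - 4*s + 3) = s^4 - 11*s^3 + 31*s^2 - 21*s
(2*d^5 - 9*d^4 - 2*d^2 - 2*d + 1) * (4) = 8*d^5 - 36*d^4 - 8*d^2 - 8*d + 4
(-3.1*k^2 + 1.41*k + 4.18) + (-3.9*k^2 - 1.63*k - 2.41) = -7.0*k^2 - 0.22*k + 1.77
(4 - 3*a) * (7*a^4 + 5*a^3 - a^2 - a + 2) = -21*a^5 + 13*a^4 + 23*a^3 - a^2 - 10*a + 8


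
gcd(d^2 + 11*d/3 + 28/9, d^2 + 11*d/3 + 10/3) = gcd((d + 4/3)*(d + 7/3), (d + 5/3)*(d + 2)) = 1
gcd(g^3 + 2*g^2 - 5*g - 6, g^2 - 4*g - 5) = g + 1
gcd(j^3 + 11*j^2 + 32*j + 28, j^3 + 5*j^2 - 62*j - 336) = j + 7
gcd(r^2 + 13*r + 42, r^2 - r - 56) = r + 7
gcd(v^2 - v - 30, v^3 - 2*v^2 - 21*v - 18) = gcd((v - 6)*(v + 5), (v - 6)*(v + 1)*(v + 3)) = v - 6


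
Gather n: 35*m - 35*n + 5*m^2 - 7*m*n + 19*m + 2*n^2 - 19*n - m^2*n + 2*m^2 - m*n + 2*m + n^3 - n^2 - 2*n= 7*m^2 + 56*m + n^3 + n^2 + n*(-m^2 - 8*m - 56)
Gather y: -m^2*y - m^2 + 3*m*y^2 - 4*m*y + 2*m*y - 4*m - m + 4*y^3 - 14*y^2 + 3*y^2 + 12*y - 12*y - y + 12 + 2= -m^2 - 5*m + 4*y^3 + y^2*(3*m - 11) + y*(-m^2 - 2*m - 1) + 14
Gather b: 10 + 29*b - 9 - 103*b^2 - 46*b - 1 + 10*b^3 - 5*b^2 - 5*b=10*b^3 - 108*b^2 - 22*b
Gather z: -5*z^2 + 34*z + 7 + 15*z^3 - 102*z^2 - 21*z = 15*z^3 - 107*z^2 + 13*z + 7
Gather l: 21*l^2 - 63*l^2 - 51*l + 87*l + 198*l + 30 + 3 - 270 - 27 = -42*l^2 + 234*l - 264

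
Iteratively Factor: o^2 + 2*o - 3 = (o - 1)*(o + 3)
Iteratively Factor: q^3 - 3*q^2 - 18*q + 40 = (q + 4)*(q^2 - 7*q + 10) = (q - 2)*(q + 4)*(q - 5)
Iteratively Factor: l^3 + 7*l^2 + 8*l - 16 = (l - 1)*(l^2 + 8*l + 16) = (l - 1)*(l + 4)*(l + 4)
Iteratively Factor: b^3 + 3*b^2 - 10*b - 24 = (b + 2)*(b^2 + b - 12) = (b + 2)*(b + 4)*(b - 3)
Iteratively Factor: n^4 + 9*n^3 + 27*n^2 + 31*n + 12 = (n + 1)*(n^3 + 8*n^2 + 19*n + 12) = (n + 1)*(n + 4)*(n^2 + 4*n + 3) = (n + 1)^2*(n + 4)*(n + 3)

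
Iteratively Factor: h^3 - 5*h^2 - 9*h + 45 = (h - 3)*(h^2 - 2*h - 15) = (h - 3)*(h + 3)*(h - 5)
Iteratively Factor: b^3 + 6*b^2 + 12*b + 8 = (b + 2)*(b^2 + 4*b + 4) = (b + 2)^2*(b + 2)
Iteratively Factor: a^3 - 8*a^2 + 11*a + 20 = (a - 4)*(a^2 - 4*a - 5) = (a - 5)*(a - 4)*(a + 1)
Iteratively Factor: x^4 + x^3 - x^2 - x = (x - 1)*(x^3 + 2*x^2 + x) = (x - 1)*(x + 1)*(x^2 + x) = x*(x - 1)*(x + 1)*(x + 1)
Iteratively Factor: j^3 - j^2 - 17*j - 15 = (j + 1)*(j^2 - 2*j - 15) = (j + 1)*(j + 3)*(j - 5)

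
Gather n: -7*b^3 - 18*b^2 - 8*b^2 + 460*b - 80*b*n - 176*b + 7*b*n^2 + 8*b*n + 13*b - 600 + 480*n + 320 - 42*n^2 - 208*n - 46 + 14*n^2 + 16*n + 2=-7*b^3 - 26*b^2 + 297*b + n^2*(7*b - 28) + n*(288 - 72*b) - 324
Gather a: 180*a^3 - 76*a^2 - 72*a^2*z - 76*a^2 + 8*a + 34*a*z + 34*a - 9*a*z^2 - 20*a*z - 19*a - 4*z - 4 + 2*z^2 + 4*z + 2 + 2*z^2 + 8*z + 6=180*a^3 + a^2*(-72*z - 152) + a*(-9*z^2 + 14*z + 23) + 4*z^2 + 8*z + 4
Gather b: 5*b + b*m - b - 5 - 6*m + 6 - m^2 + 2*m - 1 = b*(m + 4) - m^2 - 4*m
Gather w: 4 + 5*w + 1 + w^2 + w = w^2 + 6*w + 5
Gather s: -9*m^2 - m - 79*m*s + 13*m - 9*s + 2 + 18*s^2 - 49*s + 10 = -9*m^2 + 12*m + 18*s^2 + s*(-79*m - 58) + 12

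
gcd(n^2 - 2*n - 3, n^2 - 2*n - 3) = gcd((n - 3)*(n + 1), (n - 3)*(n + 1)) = n^2 - 2*n - 3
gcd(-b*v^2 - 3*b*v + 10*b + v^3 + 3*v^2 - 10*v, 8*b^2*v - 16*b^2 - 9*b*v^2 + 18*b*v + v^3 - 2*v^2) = -b*v + 2*b + v^2 - 2*v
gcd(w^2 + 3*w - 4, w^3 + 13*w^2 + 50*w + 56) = w + 4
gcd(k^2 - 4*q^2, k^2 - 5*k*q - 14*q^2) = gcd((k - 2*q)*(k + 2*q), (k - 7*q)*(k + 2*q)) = k + 2*q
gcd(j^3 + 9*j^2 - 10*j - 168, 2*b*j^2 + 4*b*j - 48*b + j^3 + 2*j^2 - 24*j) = j^2 + 2*j - 24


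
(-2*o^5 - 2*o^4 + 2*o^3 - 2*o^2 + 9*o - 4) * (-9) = 18*o^5 + 18*o^4 - 18*o^3 + 18*o^2 - 81*o + 36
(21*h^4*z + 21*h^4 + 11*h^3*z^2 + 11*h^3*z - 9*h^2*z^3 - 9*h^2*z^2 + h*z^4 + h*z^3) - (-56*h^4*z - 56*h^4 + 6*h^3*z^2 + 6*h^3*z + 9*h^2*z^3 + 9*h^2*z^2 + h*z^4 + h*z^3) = 77*h^4*z + 77*h^4 + 5*h^3*z^2 + 5*h^3*z - 18*h^2*z^3 - 18*h^2*z^2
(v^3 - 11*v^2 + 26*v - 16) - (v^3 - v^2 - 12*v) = -10*v^2 + 38*v - 16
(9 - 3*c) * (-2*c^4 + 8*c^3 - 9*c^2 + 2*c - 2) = 6*c^5 - 42*c^4 + 99*c^3 - 87*c^2 + 24*c - 18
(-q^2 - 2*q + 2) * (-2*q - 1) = 2*q^3 + 5*q^2 - 2*q - 2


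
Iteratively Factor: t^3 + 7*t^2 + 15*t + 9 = (t + 3)*(t^2 + 4*t + 3) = (t + 3)^2*(t + 1)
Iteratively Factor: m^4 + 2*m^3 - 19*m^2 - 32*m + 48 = (m - 1)*(m^3 + 3*m^2 - 16*m - 48) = (m - 4)*(m - 1)*(m^2 + 7*m + 12) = (m - 4)*(m - 1)*(m + 4)*(m + 3)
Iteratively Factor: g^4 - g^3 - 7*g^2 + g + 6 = (g - 3)*(g^3 + 2*g^2 - g - 2) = (g - 3)*(g + 2)*(g^2 - 1) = (g - 3)*(g - 1)*(g + 2)*(g + 1)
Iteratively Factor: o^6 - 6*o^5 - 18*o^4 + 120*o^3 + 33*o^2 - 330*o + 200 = (o - 5)*(o^5 - o^4 - 23*o^3 + 5*o^2 + 58*o - 40) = (o - 5)*(o + 4)*(o^4 - 5*o^3 - 3*o^2 + 17*o - 10) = (o - 5)^2*(o + 4)*(o^3 - 3*o + 2) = (o - 5)^2*(o - 1)*(o + 4)*(o^2 + o - 2) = (o - 5)^2*(o - 1)^2*(o + 4)*(o + 2)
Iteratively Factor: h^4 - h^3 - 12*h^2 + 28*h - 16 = (h - 2)*(h^3 + h^2 - 10*h + 8) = (h - 2)^2*(h^2 + 3*h - 4) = (h - 2)^2*(h + 4)*(h - 1)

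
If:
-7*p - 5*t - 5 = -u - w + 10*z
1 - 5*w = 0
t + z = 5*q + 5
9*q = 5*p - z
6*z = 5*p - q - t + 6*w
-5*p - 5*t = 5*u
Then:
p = -556/405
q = -737/1215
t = 4097/1215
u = -2429/1215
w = 1/5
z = -569/405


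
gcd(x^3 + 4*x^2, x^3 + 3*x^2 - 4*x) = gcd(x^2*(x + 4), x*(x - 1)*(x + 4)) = x^2 + 4*x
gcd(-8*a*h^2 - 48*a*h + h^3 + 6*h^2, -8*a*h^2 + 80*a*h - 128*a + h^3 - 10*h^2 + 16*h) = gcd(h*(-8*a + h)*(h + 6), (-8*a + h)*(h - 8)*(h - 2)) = 8*a - h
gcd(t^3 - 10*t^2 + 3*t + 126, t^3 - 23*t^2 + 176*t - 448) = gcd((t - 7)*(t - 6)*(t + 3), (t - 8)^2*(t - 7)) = t - 7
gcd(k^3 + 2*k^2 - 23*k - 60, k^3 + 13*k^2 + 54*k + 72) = k^2 + 7*k + 12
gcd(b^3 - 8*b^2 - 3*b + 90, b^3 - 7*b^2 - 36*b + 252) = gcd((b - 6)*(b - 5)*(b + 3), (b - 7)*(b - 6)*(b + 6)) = b - 6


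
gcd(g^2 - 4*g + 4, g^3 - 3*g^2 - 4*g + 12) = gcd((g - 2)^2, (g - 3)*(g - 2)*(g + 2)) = g - 2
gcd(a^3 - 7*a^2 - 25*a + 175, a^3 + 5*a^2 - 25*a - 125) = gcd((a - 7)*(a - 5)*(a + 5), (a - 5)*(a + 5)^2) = a^2 - 25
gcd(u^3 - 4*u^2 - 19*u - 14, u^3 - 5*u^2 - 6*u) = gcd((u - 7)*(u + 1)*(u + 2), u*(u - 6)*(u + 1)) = u + 1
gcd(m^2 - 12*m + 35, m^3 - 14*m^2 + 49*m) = m - 7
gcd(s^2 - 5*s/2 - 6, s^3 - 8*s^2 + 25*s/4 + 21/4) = 1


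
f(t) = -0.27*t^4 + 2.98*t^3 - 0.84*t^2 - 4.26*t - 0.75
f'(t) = -1.08*t^3 + 8.94*t^2 - 1.68*t - 4.26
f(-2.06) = -26.45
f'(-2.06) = 46.58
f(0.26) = -1.86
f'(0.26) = -4.11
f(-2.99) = -96.76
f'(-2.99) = 109.56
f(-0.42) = 0.66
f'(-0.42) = -1.90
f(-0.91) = 0.00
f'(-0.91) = 5.49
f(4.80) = 145.69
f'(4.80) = 74.21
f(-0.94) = -0.17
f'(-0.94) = 6.12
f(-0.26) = 0.25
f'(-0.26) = -3.20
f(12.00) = -622.11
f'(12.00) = -603.30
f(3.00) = 37.50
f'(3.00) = 42.00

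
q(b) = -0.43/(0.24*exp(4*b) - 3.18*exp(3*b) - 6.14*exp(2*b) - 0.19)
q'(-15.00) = 0.00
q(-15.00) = 2.26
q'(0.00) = -0.10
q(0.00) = 0.05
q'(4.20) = 0.00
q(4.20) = -0.00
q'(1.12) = -0.01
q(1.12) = 0.00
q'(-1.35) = -0.98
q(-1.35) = 0.65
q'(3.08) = 0.00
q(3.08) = -0.00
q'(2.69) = 0.14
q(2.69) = 0.00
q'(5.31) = 0.00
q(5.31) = -0.00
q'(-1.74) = -1.18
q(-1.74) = 1.09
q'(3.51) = 0.00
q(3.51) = -0.00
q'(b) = -0.43*(-0.96*exp(4*b) + 9.54*exp(3*b) + 12.28*exp(2*b))/(0.24*exp(4*b) - 3.18*exp(3*b) - 6.14*exp(2*b) - 0.19)^2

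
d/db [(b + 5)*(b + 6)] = 2*b + 11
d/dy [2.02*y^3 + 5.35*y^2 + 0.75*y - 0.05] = 6.06*y^2 + 10.7*y + 0.75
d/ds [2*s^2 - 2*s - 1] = 4*s - 2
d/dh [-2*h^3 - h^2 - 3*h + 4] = -6*h^2 - 2*h - 3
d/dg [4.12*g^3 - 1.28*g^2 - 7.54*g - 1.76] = 12.36*g^2 - 2.56*g - 7.54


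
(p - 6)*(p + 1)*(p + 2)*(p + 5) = p^4 + 2*p^3 - 31*p^2 - 92*p - 60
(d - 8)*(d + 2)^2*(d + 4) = d^4 - 44*d^2 - 144*d - 128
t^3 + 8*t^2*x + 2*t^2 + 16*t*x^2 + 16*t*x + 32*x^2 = (t + 2)*(t + 4*x)^2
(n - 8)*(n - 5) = n^2 - 13*n + 40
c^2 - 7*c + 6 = (c - 6)*(c - 1)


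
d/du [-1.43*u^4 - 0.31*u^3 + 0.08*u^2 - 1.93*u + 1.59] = -5.72*u^3 - 0.93*u^2 + 0.16*u - 1.93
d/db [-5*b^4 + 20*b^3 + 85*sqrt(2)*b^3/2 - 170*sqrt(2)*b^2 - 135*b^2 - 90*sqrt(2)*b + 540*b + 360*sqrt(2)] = -20*b^3 + 60*b^2 + 255*sqrt(2)*b^2/2 - 340*sqrt(2)*b - 270*b - 90*sqrt(2) + 540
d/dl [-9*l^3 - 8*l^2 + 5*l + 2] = -27*l^2 - 16*l + 5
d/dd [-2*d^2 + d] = 1 - 4*d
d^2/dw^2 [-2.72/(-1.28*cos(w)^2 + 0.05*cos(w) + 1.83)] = (17.825792*(1 - cos(w)^2)^2 - 0.52224*cos(w)^3 + 34.405008*cos(w)^2 + 0.7956*cos(w) - 30.582048)/(-1.28*cos(w)^2 + 0.05*cos(w) + 1.83)^3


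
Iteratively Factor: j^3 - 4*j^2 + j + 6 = (j - 3)*(j^2 - j - 2) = (j - 3)*(j - 2)*(j + 1)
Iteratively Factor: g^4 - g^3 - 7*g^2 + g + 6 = (g - 1)*(g^3 - 7*g - 6) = (g - 1)*(g + 1)*(g^2 - g - 6) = (g - 1)*(g + 1)*(g + 2)*(g - 3)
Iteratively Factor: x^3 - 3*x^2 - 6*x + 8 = (x + 2)*(x^2 - 5*x + 4) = (x - 4)*(x + 2)*(x - 1)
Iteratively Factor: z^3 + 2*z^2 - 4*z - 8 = (z + 2)*(z^2 - 4) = (z - 2)*(z + 2)*(z + 2)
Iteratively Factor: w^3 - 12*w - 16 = (w + 2)*(w^2 - 2*w - 8) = (w - 4)*(w + 2)*(w + 2)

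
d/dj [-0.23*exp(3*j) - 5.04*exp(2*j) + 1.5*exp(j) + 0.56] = (-0.69*exp(2*j) - 10.08*exp(j) + 1.5)*exp(j)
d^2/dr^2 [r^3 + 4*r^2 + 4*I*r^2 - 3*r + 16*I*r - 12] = 6*r + 8 + 8*I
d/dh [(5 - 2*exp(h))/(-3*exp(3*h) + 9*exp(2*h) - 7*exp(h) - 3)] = (-12*exp(3*h) + 63*exp(2*h) - 90*exp(h) + 41)*exp(h)/(9*exp(6*h) - 54*exp(5*h) + 123*exp(4*h) - 108*exp(3*h) - 5*exp(2*h) + 42*exp(h) + 9)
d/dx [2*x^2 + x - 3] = 4*x + 1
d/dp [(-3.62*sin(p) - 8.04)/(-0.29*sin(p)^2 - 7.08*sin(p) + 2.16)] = (-4.6632*sin(p) + 0.5249*cos(2*p) - 65.2673)*cos(p)/(0.29*sin(p)^2 + 7.08*sin(p) - 2.16)^2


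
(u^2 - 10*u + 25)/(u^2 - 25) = (u - 5)/(u + 5)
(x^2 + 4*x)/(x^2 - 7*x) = (x + 4)/(x - 7)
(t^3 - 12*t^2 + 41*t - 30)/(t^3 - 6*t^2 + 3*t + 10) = (t^2 - 7*t + 6)/(t^2 - t - 2)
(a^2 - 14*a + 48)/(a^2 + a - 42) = (a - 8)/(a + 7)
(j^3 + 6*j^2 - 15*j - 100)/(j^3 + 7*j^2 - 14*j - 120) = (j + 5)/(j + 6)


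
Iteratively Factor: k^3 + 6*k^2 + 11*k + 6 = (k + 3)*(k^2 + 3*k + 2) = (k + 1)*(k + 3)*(k + 2)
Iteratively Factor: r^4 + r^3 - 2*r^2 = (r)*(r^3 + r^2 - 2*r) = r^2*(r^2 + r - 2) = r^2*(r + 2)*(r - 1)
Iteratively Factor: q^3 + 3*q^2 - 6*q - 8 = (q + 1)*(q^2 + 2*q - 8) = (q + 1)*(q + 4)*(q - 2)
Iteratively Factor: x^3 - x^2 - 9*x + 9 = (x - 3)*(x^2 + 2*x - 3) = (x - 3)*(x + 3)*(x - 1)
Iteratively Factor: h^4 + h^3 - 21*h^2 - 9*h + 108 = (h - 3)*(h^3 + 4*h^2 - 9*h - 36) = (h - 3)*(h + 4)*(h^2 - 9) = (h - 3)^2*(h + 4)*(h + 3)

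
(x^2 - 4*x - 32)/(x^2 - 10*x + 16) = (x + 4)/(x - 2)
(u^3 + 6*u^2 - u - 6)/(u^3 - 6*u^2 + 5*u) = (u^2 + 7*u + 6)/(u*(u - 5))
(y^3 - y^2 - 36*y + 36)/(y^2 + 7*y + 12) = (y^3 - y^2 - 36*y + 36)/(y^2 + 7*y + 12)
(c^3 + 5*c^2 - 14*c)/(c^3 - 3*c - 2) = c*(c + 7)/(c^2 + 2*c + 1)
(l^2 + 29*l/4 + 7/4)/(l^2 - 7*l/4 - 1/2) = (l + 7)/(l - 2)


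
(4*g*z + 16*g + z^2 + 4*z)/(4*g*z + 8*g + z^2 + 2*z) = (z + 4)/(z + 2)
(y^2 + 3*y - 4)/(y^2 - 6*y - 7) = (-y^2 - 3*y + 4)/(-y^2 + 6*y + 7)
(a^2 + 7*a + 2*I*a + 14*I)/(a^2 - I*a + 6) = (a + 7)/(a - 3*I)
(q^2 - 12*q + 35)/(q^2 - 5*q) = (q - 7)/q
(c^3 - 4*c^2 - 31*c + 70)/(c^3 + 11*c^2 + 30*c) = (c^2 - 9*c + 14)/(c*(c + 6))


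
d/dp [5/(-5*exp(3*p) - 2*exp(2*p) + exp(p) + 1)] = (75*exp(2*p) + 20*exp(p) - 5)*exp(p)/(5*exp(3*p) + 2*exp(2*p) - exp(p) - 1)^2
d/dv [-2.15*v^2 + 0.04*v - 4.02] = 0.04 - 4.3*v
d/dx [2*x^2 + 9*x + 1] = 4*x + 9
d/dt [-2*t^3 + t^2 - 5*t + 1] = -6*t^2 + 2*t - 5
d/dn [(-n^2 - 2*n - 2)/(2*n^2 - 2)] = (n^2 + 3*n + 1)/(n^4 - 2*n^2 + 1)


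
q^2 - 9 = (q - 3)*(q + 3)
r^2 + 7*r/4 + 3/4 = (r + 3/4)*(r + 1)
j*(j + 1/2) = j^2 + j/2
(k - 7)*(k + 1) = k^2 - 6*k - 7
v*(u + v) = u*v + v^2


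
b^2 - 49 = (b - 7)*(b + 7)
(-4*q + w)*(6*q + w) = -24*q^2 + 2*q*w + w^2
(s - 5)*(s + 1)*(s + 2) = s^3 - 2*s^2 - 13*s - 10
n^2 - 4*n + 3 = (n - 3)*(n - 1)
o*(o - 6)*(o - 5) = o^3 - 11*o^2 + 30*o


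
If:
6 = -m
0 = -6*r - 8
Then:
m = -6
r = -4/3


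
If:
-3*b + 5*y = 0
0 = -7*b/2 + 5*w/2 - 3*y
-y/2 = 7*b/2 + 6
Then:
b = -30/19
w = -318/95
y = -18/19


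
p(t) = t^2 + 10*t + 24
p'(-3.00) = 4.00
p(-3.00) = 3.00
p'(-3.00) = 4.00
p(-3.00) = 3.00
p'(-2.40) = 5.20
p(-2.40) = 5.76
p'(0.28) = 10.56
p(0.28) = 26.88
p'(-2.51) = 4.98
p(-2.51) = 5.20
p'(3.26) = 16.52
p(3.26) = 67.23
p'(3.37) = 16.74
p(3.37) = 69.06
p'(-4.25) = 1.50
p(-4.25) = -0.44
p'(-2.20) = 5.60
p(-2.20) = 6.84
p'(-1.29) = 7.42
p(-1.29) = 12.76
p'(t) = 2*t + 10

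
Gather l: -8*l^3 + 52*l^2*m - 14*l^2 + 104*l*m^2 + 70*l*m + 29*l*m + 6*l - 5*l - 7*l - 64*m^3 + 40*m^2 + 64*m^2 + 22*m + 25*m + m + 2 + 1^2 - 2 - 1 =-8*l^3 + l^2*(52*m - 14) + l*(104*m^2 + 99*m - 6) - 64*m^3 + 104*m^2 + 48*m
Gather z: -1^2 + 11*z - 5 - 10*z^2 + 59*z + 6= -10*z^2 + 70*z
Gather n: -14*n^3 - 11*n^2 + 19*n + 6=-14*n^3 - 11*n^2 + 19*n + 6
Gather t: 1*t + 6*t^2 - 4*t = 6*t^2 - 3*t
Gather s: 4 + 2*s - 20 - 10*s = -8*s - 16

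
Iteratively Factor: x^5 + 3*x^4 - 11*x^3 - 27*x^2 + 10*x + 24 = (x + 2)*(x^4 + x^3 - 13*x^2 - x + 12) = (x - 3)*(x + 2)*(x^3 + 4*x^2 - x - 4) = (x - 3)*(x - 1)*(x + 2)*(x^2 + 5*x + 4) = (x - 3)*(x - 1)*(x + 1)*(x + 2)*(x + 4)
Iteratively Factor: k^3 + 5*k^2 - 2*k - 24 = (k + 3)*(k^2 + 2*k - 8) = (k - 2)*(k + 3)*(k + 4)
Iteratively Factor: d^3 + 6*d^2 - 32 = (d + 4)*(d^2 + 2*d - 8) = (d + 4)^2*(d - 2)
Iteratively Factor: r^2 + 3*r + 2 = (r + 2)*(r + 1)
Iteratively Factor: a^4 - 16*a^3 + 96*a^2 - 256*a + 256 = (a - 4)*(a^3 - 12*a^2 + 48*a - 64) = (a - 4)^2*(a^2 - 8*a + 16) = (a - 4)^3*(a - 4)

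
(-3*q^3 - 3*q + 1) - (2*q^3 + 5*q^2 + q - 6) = -5*q^3 - 5*q^2 - 4*q + 7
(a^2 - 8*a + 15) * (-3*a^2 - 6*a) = -3*a^4 + 18*a^3 + 3*a^2 - 90*a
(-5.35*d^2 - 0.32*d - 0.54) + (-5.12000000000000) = -5.35*d^2 - 0.32*d - 5.66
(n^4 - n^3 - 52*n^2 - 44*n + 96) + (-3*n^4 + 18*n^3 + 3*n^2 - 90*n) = -2*n^4 + 17*n^3 - 49*n^2 - 134*n + 96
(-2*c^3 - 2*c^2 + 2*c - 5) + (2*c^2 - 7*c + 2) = -2*c^3 - 5*c - 3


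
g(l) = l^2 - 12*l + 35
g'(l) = 2*l - 12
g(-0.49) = 41.12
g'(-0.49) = -12.98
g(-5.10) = 122.21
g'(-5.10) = -22.20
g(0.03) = 34.64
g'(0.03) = -11.94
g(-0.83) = 45.65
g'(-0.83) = -13.66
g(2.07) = 14.44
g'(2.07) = -7.86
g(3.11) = 7.35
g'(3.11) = -5.78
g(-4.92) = 118.25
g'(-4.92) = -21.84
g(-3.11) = 81.99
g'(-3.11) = -18.22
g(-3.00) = 80.00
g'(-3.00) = -18.00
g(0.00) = 35.00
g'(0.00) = -12.00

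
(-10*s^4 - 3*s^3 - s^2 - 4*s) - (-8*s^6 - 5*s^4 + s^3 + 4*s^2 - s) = 8*s^6 - 5*s^4 - 4*s^3 - 5*s^2 - 3*s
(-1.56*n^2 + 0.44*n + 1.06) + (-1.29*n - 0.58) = -1.56*n^2 - 0.85*n + 0.48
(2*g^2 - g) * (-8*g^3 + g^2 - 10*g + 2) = -16*g^5 + 10*g^4 - 21*g^3 + 14*g^2 - 2*g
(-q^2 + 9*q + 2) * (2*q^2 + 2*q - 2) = -2*q^4 + 16*q^3 + 24*q^2 - 14*q - 4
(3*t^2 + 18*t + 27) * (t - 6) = 3*t^3 - 81*t - 162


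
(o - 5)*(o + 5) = o^2 - 25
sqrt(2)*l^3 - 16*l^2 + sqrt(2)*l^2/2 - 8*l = l*(l - 8*sqrt(2))*(sqrt(2)*l + sqrt(2)/2)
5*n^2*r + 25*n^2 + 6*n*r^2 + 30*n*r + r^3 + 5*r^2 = (n + r)*(5*n + r)*(r + 5)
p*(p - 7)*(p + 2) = p^3 - 5*p^2 - 14*p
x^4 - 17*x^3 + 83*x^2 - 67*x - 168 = (x - 8)*(x - 7)*(x - 3)*(x + 1)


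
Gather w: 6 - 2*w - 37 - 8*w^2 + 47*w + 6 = -8*w^2 + 45*w - 25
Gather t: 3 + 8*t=8*t + 3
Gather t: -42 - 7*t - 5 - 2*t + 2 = -9*t - 45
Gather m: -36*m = -36*m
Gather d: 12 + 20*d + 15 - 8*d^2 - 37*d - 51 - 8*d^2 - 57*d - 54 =-16*d^2 - 74*d - 78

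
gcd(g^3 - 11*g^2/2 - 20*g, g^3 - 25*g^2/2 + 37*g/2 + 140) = g^2 - 11*g/2 - 20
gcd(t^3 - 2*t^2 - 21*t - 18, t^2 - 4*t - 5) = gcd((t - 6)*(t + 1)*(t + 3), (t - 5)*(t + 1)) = t + 1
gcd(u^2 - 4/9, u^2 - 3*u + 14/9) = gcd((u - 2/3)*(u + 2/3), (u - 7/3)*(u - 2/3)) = u - 2/3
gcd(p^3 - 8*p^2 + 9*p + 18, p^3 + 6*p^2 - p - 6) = p + 1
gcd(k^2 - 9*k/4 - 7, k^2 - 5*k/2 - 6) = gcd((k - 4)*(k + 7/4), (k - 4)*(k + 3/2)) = k - 4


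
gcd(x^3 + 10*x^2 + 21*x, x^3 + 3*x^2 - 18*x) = x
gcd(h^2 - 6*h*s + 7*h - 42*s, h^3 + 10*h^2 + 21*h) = h + 7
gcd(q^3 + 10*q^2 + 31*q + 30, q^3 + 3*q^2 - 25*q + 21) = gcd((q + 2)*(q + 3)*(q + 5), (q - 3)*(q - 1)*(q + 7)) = 1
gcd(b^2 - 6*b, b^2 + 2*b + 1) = 1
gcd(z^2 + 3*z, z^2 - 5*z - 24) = z + 3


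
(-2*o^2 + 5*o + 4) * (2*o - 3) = -4*o^3 + 16*o^2 - 7*o - 12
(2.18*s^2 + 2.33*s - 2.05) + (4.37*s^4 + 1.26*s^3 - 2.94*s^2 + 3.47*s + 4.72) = 4.37*s^4 + 1.26*s^3 - 0.76*s^2 + 5.8*s + 2.67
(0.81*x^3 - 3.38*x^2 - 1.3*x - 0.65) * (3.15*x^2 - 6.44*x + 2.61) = 2.5515*x^5 - 15.8634*x^4 + 19.7863*x^3 - 2.4973*x^2 + 0.793000000000001*x - 1.6965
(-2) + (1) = -1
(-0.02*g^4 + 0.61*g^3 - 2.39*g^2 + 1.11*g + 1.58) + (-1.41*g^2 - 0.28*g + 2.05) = -0.02*g^4 + 0.61*g^3 - 3.8*g^2 + 0.83*g + 3.63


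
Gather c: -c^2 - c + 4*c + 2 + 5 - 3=-c^2 + 3*c + 4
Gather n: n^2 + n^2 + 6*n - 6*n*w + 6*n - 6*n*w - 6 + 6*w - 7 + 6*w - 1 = 2*n^2 + n*(12 - 12*w) + 12*w - 14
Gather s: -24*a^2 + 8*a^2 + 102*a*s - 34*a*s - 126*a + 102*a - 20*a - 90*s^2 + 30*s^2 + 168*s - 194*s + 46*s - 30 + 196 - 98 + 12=-16*a^2 - 44*a - 60*s^2 + s*(68*a + 20) + 80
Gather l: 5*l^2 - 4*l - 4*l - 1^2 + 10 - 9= 5*l^2 - 8*l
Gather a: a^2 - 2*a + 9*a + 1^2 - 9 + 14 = a^2 + 7*a + 6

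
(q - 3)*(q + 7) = q^2 + 4*q - 21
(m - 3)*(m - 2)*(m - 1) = m^3 - 6*m^2 + 11*m - 6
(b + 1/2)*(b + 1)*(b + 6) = b^3 + 15*b^2/2 + 19*b/2 + 3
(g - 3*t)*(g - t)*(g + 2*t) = g^3 - 2*g^2*t - 5*g*t^2 + 6*t^3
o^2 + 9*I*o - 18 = (o + 3*I)*(o + 6*I)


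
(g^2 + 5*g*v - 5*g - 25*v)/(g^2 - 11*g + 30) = (g + 5*v)/(g - 6)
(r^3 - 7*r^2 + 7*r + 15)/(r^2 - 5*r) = r - 2 - 3/r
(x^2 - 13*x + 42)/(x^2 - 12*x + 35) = (x - 6)/(x - 5)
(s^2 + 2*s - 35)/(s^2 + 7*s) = (s - 5)/s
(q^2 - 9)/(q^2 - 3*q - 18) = (q - 3)/(q - 6)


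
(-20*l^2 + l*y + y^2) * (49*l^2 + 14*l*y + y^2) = -980*l^4 - 231*l^3*y + 43*l^2*y^2 + 15*l*y^3 + y^4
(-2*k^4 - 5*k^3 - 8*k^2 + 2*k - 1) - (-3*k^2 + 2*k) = -2*k^4 - 5*k^3 - 5*k^2 - 1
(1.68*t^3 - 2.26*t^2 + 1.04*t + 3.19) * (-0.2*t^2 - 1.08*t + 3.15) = -0.336*t^5 - 1.3624*t^4 + 7.5248*t^3 - 8.8802*t^2 - 0.1692*t + 10.0485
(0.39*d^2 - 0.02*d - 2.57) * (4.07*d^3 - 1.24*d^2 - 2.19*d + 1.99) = 1.5873*d^5 - 0.565*d^4 - 11.2892*d^3 + 4.0067*d^2 + 5.5885*d - 5.1143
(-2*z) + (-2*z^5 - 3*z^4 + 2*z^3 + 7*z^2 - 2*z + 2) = -2*z^5 - 3*z^4 + 2*z^3 + 7*z^2 - 4*z + 2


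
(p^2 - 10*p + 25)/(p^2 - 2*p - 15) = (p - 5)/(p + 3)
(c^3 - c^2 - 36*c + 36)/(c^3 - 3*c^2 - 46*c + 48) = (c - 6)/(c - 8)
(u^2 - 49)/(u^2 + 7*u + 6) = (u^2 - 49)/(u^2 + 7*u + 6)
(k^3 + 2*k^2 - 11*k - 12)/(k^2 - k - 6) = (k^2 + 5*k + 4)/(k + 2)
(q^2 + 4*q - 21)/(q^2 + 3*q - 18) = (q + 7)/(q + 6)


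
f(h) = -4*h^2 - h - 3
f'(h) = -8*h - 1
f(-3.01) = -36.23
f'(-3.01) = 23.08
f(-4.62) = -83.76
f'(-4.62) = 35.96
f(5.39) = -124.60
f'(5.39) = -44.12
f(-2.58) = -27.05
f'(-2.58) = 19.64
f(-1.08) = -6.59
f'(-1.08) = 7.64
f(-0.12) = -2.94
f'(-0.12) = -0.04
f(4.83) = -101.15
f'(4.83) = -39.64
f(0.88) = -6.98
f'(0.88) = -8.04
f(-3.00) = -36.00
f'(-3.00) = 23.00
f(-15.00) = -888.00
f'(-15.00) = 119.00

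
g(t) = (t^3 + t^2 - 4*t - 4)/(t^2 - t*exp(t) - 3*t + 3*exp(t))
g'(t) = (3*t^2 + 2*t - 4)/(t^2 - t*exp(t) - 3*t + 3*exp(t)) + (t^3 + t^2 - 4*t - 4)*(t*exp(t) - 2*t - 2*exp(t) + 3)/(t^2 - t*exp(t) - 3*t + 3*exp(t))^2 = ((3*t^2 + 2*t - 4)*(t^2 - t*exp(t) - 3*t + 3*exp(t)) + (t^3 + t^2 - 4*t - 4)*(t*exp(t) - 2*t - 2*exp(t) + 3))/(t^2 - t*exp(t) - 3*t + 3*exp(t))^2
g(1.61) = -0.78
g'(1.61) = 1.84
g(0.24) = -1.72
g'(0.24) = -1.35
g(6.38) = -0.14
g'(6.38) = 0.11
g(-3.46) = -0.87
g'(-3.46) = 0.73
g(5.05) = -0.42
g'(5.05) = 0.37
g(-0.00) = -1.33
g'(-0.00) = -1.78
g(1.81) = -0.40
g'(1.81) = 1.98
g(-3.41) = -0.83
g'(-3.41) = 0.73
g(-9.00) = -5.70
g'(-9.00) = 0.94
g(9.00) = -0.02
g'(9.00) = 0.01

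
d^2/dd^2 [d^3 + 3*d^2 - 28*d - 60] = 6*d + 6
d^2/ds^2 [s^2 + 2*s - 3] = 2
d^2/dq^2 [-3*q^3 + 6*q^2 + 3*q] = 12 - 18*q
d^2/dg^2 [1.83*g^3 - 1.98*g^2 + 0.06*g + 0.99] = 10.98*g - 3.96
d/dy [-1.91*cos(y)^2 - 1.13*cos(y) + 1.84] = (3.82*cos(y) + 1.13)*sin(y)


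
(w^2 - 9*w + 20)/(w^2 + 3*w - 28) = (w - 5)/(w + 7)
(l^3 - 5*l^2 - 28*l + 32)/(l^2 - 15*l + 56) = (l^2 + 3*l - 4)/(l - 7)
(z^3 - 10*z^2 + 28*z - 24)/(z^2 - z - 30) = (z^2 - 4*z + 4)/(z + 5)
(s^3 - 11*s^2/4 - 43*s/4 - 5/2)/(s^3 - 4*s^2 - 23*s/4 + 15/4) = (4*s^2 + 9*s + 2)/(4*s^2 + 4*s - 3)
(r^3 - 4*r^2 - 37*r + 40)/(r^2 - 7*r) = (r^3 - 4*r^2 - 37*r + 40)/(r*(r - 7))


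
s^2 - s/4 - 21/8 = (s - 7/4)*(s + 3/2)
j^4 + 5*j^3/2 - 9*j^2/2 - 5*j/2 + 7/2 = (j - 1)^2*(j + 1)*(j + 7/2)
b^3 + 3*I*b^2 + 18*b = b*(b - 3*I)*(b + 6*I)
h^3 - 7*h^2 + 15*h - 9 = (h - 3)^2*(h - 1)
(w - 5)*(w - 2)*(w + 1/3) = w^3 - 20*w^2/3 + 23*w/3 + 10/3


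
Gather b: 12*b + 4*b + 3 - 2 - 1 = 16*b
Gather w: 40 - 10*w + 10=50 - 10*w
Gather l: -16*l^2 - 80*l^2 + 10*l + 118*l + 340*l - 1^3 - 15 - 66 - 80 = -96*l^2 + 468*l - 162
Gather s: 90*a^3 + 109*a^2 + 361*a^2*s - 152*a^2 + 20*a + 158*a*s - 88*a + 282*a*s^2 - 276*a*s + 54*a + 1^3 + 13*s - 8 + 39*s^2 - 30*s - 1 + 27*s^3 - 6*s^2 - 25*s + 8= 90*a^3 - 43*a^2 - 14*a + 27*s^3 + s^2*(282*a + 33) + s*(361*a^2 - 118*a - 42)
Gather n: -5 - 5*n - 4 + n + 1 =-4*n - 8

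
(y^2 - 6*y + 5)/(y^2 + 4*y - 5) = (y - 5)/(y + 5)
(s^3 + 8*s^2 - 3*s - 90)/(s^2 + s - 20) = (s^2 + 3*s - 18)/(s - 4)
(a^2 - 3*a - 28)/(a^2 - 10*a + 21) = (a + 4)/(a - 3)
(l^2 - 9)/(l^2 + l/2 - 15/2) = 2*(l - 3)/(2*l - 5)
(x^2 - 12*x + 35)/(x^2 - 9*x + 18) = (x^2 - 12*x + 35)/(x^2 - 9*x + 18)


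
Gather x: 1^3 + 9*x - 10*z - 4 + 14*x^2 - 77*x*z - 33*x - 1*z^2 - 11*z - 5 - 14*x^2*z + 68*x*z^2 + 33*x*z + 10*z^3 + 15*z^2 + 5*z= x^2*(14 - 14*z) + x*(68*z^2 - 44*z - 24) + 10*z^3 + 14*z^2 - 16*z - 8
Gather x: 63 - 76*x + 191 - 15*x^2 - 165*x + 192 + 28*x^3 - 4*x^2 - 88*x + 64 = 28*x^3 - 19*x^2 - 329*x + 510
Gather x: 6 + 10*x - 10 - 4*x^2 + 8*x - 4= -4*x^2 + 18*x - 8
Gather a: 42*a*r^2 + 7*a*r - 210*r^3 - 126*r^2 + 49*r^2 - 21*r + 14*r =a*(42*r^2 + 7*r) - 210*r^3 - 77*r^2 - 7*r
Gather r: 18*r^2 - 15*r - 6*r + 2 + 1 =18*r^2 - 21*r + 3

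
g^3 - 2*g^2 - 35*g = g*(g - 7)*(g + 5)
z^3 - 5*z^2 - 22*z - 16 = (z - 8)*(z + 1)*(z + 2)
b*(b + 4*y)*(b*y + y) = b^3*y + 4*b^2*y^2 + b^2*y + 4*b*y^2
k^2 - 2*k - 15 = (k - 5)*(k + 3)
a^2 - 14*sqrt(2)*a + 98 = (a - 7*sqrt(2))^2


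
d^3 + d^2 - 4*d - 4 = (d - 2)*(d + 1)*(d + 2)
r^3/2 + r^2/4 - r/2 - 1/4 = (r/2 + 1/4)*(r - 1)*(r + 1)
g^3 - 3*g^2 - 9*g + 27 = (g - 3)^2*(g + 3)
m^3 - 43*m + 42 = (m - 6)*(m - 1)*(m + 7)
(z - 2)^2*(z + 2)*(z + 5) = z^4 + 3*z^3 - 14*z^2 - 12*z + 40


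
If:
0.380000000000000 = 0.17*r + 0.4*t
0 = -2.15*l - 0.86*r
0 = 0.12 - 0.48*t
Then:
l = -0.66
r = 1.65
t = 0.25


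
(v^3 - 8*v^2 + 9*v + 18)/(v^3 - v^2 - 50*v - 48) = (v^2 - 9*v + 18)/(v^2 - 2*v - 48)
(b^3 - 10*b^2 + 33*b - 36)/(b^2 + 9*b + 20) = (b^3 - 10*b^2 + 33*b - 36)/(b^2 + 9*b + 20)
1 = 1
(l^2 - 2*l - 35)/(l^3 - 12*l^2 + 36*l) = (l^2 - 2*l - 35)/(l*(l^2 - 12*l + 36))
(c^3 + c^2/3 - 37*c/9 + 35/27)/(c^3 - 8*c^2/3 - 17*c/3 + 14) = (c^2 - 2*c + 5/9)/(c^2 - 5*c + 6)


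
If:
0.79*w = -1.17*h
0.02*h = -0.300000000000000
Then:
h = -15.00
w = 22.22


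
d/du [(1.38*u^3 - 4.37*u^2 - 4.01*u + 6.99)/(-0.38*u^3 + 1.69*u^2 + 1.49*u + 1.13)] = (2.22044604925031e-16*u^5 + 0.671599999999998*u^4 + 1.0648*u^3 + 12.9124*u^2 - 33.5024*u - 14.9464)/(0.1444*u^6 - 1.2844*u^5 + 1.7237*u^4 + 4.1774*u^3 + 6.0395*u^2 + 3.3674*u + 1.2769)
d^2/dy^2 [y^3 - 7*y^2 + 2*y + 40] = 6*y - 14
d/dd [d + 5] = 1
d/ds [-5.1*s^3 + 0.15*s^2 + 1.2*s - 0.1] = -15.3*s^2 + 0.3*s + 1.2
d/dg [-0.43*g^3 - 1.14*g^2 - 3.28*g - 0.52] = -1.29*g^2 - 2.28*g - 3.28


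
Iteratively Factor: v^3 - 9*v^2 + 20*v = (v - 5)*(v^2 - 4*v) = v*(v - 5)*(v - 4)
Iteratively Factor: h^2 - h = (h - 1)*(h)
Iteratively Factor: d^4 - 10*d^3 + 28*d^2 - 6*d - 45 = (d - 3)*(d^3 - 7*d^2 + 7*d + 15) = (d - 3)*(d + 1)*(d^2 - 8*d + 15) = (d - 3)^2*(d + 1)*(d - 5)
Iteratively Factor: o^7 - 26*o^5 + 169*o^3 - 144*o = (o)*(o^6 - 26*o^4 + 169*o^2 - 144) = o*(o - 4)*(o^5 + 4*o^4 - 10*o^3 - 40*o^2 + 9*o + 36) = o*(o - 4)*(o - 3)*(o^4 + 7*o^3 + 11*o^2 - 7*o - 12) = o*(o - 4)*(o - 3)*(o - 1)*(o^3 + 8*o^2 + 19*o + 12) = o*(o - 4)*(o - 3)*(o - 1)*(o + 3)*(o^2 + 5*o + 4) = o*(o - 4)*(o - 3)*(o - 1)*(o + 3)*(o + 4)*(o + 1)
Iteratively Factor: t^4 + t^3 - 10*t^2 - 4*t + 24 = (t - 2)*(t^3 + 3*t^2 - 4*t - 12) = (t - 2)^2*(t^2 + 5*t + 6) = (t - 2)^2*(t + 3)*(t + 2)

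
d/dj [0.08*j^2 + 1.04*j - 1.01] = 0.16*j + 1.04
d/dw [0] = 0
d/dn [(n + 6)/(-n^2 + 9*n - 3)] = (-n^2 + 9*n + (n + 6)*(2*n - 9) - 3)/(n^2 - 9*n + 3)^2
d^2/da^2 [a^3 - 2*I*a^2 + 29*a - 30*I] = 6*a - 4*I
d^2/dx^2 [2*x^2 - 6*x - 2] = 4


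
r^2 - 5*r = r*(r - 5)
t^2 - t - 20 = (t - 5)*(t + 4)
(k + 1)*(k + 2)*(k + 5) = k^3 + 8*k^2 + 17*k + 10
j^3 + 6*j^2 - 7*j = j*(j - 1)*(j + 7)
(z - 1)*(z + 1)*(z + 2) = z^3 + 2*z^2 - z - 2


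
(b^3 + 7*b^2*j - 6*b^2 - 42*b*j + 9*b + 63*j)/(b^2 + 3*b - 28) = (b^3 + 7*b^2*j - 6*b^2 - 42*b*j + 9*b + 63*j)/(b^2 + 3*b - 28)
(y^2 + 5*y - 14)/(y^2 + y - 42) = (y - 2)/(y - 6)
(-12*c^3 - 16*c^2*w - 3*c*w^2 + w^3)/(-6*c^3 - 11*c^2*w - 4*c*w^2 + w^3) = (2*c + w)/(c + w)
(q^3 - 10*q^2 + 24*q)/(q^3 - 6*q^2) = (q - 4)/q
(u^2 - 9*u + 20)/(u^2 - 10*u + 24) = (u - 5)/(u - 6)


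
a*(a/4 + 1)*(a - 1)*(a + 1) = a^4/4 + a^3 - a^2/4 - a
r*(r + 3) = r^2 + 3*r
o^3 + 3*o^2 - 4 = (o - 1)*(o + 2)^2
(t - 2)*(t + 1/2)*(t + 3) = t^3 + 3*t^2/2 - 11*t/2 - 3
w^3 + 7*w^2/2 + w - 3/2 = (w - 1/2)*(w + 1)*(w + 3)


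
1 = 1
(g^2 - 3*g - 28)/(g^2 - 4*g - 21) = (g + 4)/(g + 3)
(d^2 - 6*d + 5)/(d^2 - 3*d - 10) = (d - 1)/(d + 2)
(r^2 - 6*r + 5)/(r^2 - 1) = (r - 5)/(r + 1)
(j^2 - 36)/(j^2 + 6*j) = (j - 6)/j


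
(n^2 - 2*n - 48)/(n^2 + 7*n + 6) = (n - 8)/(n + 1)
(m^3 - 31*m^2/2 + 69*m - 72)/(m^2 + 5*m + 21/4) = 2*(2*m^3 - 31*m^2 + 138*m - 144)/(4*m^2 + 20*m + 21)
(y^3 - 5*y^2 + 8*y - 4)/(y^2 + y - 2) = (y^2 - 4*y + 4)/(y + 2)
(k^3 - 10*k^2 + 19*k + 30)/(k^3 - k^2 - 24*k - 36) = (k^2 - 4*k - 5)/(k^2 + 5*k + 6)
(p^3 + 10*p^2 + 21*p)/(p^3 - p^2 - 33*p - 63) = p*(p + 7)/(p^2 - 4*p - 21)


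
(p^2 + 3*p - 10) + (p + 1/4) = p^2 + 4*p - 39/4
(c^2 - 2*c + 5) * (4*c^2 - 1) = 4*c^4 - 8*c^3 + 19*c^2 + 2*c - 5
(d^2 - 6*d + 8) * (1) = d^2 - 6*d + 8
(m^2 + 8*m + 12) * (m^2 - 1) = m^4 + 8*m^3 + 11*m^2 - 8*m - 12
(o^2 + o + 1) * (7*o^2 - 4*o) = 7*o^4 + 3*o^3 + 3*o^2 - 4*o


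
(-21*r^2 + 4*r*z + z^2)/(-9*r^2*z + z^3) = (7*r + z)/(z*(3*r + z))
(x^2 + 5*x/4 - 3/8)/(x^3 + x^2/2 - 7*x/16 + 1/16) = 2*(2*x + 3)/(4*x^2 + 3*x - 1)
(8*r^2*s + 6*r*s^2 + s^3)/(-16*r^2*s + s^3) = (-2*r - s)/(4*r - s)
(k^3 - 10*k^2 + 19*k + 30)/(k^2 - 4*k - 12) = (k^2 - 4*k - 5)/(k + 2)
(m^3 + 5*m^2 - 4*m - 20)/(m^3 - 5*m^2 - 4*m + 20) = (m + 5)/(m - 5)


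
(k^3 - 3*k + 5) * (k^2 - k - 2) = k^5 - k^4 - 5*k^3 + 8*k^2 + k - 10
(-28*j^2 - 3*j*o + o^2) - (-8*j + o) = -28*j^2 - 3*j*o + 8*j + o^2 - o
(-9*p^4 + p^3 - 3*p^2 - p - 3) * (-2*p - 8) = 18*p^5 + 70*p^4 - 2*p^3 + 26*p^2 + 14*p + 24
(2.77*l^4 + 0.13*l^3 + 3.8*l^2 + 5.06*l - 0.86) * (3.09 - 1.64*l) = -4.5428*l^5 + 8.3461*l^4 - 5.8303*l^3 + 3.4436*l^2 + 17.0458*l - 2.6574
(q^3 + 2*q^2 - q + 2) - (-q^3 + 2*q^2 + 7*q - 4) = 2*q^3 - 8*q + 6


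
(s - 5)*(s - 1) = s^2 - 6*s + 5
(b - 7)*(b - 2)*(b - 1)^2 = b^4 - 11*b^3 + 33*b^2 - 37*b + 14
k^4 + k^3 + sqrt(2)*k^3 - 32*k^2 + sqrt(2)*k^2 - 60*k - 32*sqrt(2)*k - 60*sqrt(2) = (k - 6)*(k + 2)*(k + 5)*(k + sqrt(2))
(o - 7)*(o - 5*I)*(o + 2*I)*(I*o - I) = I*o^4 + 3*o^3 - 8*I*o^3 - 24*o^2 + 17*I*o^2 + 21*o - 80*I*o + 70*I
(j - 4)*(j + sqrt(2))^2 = j^3 - 4*j^2 + 2*sqrt(2)*j^2 - 8*sqrt(2)*j + 2*j - 8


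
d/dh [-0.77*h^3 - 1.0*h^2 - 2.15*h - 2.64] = -2.31*h^2 - 2.0*h - 2.15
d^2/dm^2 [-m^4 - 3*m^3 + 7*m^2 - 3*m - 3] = -12*m^2 - 18*m + 14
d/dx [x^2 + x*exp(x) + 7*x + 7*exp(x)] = x*exp(x) + 2*x + 8*exp(x) + 7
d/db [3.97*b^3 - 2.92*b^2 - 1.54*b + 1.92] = 11.91*b^2 - 5.84*b - 1.54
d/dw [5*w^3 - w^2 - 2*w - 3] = 15*w^2 - 2*w - 2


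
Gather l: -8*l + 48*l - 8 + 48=40*l + 40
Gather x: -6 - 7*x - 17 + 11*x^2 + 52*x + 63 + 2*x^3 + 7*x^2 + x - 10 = 2*x^3 + 18*x^2 + 46*x + 30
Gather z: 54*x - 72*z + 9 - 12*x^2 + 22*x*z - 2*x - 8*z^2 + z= -12*x^2 + 52*x - 8*z^2 + z*(22*x - 71) + 9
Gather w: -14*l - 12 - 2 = -14*l - 14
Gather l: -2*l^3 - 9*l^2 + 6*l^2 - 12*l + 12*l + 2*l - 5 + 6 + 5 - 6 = -2*l^3 - 3*l^2 + 2*l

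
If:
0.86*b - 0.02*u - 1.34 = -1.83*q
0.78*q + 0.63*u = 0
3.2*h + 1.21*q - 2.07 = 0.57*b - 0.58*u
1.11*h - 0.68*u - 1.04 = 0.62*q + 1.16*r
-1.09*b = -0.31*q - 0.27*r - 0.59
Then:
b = 0.63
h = 0.69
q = 0.43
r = -0.15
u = -0.53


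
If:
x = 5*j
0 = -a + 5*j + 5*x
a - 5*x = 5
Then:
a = 30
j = 1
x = 5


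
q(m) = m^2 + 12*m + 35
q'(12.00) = 36.00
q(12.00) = 323.00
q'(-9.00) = -6.00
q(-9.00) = 8.00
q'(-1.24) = 9.52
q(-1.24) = 21.66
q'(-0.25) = 11.50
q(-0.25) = 32.06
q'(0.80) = 13.60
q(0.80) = 45.24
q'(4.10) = 20.20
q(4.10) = 101.01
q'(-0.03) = 11.94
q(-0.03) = 34.64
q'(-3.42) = 5.16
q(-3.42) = 5.66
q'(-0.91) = 10.18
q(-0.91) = 24.91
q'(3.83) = 19.66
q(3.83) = 95.63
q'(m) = 2*m + 12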